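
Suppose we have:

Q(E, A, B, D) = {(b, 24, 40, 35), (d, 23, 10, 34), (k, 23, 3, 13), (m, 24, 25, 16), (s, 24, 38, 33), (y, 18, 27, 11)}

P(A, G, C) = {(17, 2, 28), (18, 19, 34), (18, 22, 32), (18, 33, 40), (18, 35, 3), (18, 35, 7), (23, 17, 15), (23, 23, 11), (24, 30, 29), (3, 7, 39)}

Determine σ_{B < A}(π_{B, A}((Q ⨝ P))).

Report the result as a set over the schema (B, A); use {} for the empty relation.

Q ⋈ P (natural join on A): {(b, 24, 40, 35, 30, 29), (d, 23, 10, 34, 17, 15), (d, 23, 10, 34, 23, 11), (k, 23, 3, 13, 17, 15), (k, 23, 3, 13, 23, 11), (m, 24, 25, 16, 30, 29), (s, 24, 38, 33, 30, 29), (y, 18, 27, 11, 19, 34), (y, 18, 27, 11, 22, 32), (y, 18, 27, 11, 33, 40), (y, 18, 27, 11, 35, 3), (y, 18, 27, 11, 35, 7)}
π_{B, A} gives {(10, 23), (25, 24), (27, 18), (3, 23), (38, 24), (40, 24)} (6 duplicate(s) eliminated).
Filtering on B < A leaves {(10, 23), (3, 23)}.

{(10, 23), (3, 23)}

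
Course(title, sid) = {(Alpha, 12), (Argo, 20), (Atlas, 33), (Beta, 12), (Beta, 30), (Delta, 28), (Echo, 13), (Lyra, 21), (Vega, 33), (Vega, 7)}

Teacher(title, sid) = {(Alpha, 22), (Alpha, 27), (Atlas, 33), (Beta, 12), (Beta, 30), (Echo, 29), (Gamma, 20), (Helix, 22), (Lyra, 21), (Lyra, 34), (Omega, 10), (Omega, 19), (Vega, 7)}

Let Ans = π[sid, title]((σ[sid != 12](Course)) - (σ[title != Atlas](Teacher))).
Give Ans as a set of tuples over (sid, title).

{(13, Echo), (20, Argo), (28, Delta), (33, Atlas), (33, Vega)}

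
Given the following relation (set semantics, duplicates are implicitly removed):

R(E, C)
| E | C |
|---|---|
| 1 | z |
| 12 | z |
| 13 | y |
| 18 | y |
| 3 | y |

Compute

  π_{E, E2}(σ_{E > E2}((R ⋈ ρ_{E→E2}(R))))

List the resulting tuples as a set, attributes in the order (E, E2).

{(12, 1), (13, 3), (18, 13), (18, 3)}

ρ[E→E2]: schema becomes (E2, C); tuples unchanged.
R ⋈ ρ_{E→E2}(R) (natural join on C): {(1, z, 1), (1, z, 12), (12, z, 1), (12, z, 12), (13, y, 13), (13, y, 18), (13, y, 3), (18, y, 13), (18, y, 18), (18, y, 3), (3, y, 13), (3, y, 18), (3, y, 3)}
Apply σ_{E > E2}; surviving tuples: {(12, z, 1), (13, y, 3), (18, y, 13), (18, y, 3)}
π[E, E2]: project onto (E, E2) → {(12, 1), (13, 3), (18, 13), (18, 3)}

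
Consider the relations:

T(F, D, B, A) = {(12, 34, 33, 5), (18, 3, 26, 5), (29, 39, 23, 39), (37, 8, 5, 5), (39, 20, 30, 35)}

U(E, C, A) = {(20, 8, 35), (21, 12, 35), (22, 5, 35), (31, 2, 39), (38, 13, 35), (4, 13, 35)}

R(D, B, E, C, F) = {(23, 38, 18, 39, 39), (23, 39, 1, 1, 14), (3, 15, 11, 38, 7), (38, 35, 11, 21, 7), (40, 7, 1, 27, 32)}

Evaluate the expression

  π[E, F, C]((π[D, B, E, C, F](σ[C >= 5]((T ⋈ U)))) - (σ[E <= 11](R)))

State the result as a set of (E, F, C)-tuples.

{(20, 39, 8), (21, 39, 12), (22, 39, 5), (38, 39, 13), (4, 39, 13)}

Joining T and U on A yields {(29, 39, 23, 39, 31, 2), (39, 20, 30, 35, 20, 8), (39, 20, 30, 35, 21, 12), (39, 20, 30, 35, 22, 5), (39, 20, 30, 35, 38, 13), (39, 20, 30, 35, 4, 13)}.
Selection C >= 5: {(39, 20, 30, 35, 20, 8), (39, 20, 30, 35, 21, 12), (39, 20, 30, 35, 22, 5), (39, 20, 30, 35, 38, 13), (39, 20, 30, 35, 4, 13)}
Keep only column(s) D, B, E, C, F: {(20, 30, 20, 8, 39), (20, 30, 21, 12, 39), (20, 30, 22, 5, 39), (20, 30, 38, 13, 39), (20, 30, 4, 13, 39)}
Selection E <= 11: {(23, 39, 1, 1, 14), (3, 15, 11, 38, 7), (38, 35, 11, 21, 7), (40, 7, 1, 27, 32)}
Set difference of the two operands is {(20, 30, 20, 8, 39), (20, 30, 21, 12, 39), (20, 30, 22, 5, 39), (20, 30, 38, 13, 39), (20, 30, 4, 13, 39)}.
Keep only column(s) E, F, C: {(20, 39, 8), (21, 39, 12), (22, 39, 5), (38, 39, 13), (4, 39, 13)}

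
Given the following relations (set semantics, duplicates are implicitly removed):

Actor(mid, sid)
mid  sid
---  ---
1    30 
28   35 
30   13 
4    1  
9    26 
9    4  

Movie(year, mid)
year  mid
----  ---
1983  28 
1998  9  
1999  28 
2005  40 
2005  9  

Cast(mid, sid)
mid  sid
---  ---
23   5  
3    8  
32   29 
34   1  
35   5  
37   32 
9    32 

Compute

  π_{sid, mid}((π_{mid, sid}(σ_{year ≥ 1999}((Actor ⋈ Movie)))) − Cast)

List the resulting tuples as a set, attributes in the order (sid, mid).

{(26, 9), (35, 28), (4, 9)}

Joining Actor and Movie on mid yields {(28, 35, 1983), (28, 35, 1999), (9, 26, 1998), (9, 26, 2005), (9, 4, 1998), (9, 4, 2005)}.
Filtering on year ≥ 1999 leaves {(28, 35, 1999), (9, 26, 2005), (9, 4, 2005)}.
π[mid, sid]: project onto (mid, sid) → {(28, 35), (9, 26), (9, 4)}
Set difference of the two operands is {(28, 35), (9, 26), (9, 4)}.
π[sid, mid]: project onto (sid, mid) → {(26, 9), (35, 28), (4, 9)}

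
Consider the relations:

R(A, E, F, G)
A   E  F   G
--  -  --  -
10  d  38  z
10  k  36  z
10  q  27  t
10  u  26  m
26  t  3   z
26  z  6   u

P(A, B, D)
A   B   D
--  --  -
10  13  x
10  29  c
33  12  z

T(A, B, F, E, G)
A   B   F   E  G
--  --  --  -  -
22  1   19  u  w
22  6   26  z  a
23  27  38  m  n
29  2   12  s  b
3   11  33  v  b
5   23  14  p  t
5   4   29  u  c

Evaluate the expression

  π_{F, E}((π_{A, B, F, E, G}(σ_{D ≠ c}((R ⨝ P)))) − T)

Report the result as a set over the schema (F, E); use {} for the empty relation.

{(26, u), (27, q), (36, k), (38, d)}

Joining R and P on A yields {(10, d, 38, z, 13, x), (10, d, 38, z, 29, c), (10, k, 36, z, 13, x), (10, k, 36, z, 29, c), (10, q, 27, t, 13, x), (10, q, 27, t, 29, c), (10, u, 26, m, 13, x), (10, u, 26, m, 29, c)}.
Apply σ_{D ≠ c}; surviving tuples: {(10, d, 38, z, 13, x), (10, k, 36, z, 13, x), (10, q, 27, t, 13, x), (10, u, 26, m, 13, x)}
π_{A, B, F, E, G} gives {(10, 13, 26, u, m), (10, 13, 27, q, t), (10, 13, 36, k, z), (10, 13, 38, d, z)}.
Taking the difference: {(10, 13, 26, u, m), (10, 13, 27, q, t), (10, 13, 36, k, z), (10, 13, 38, d, z)}
π_{F, E} gives {(26, u), (27, q), (36, k), (38, d)}.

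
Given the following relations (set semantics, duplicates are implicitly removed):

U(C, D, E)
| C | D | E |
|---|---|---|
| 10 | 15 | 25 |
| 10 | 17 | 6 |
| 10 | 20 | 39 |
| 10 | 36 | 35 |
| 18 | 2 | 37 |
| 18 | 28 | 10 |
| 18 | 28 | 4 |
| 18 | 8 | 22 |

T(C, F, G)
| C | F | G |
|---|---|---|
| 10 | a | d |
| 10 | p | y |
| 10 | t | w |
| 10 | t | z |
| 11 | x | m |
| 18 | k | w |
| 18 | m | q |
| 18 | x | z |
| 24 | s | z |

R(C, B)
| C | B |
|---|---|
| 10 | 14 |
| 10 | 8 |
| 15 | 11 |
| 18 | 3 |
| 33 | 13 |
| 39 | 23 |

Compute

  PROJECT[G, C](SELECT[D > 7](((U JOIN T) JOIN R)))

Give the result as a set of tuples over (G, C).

Natural join on C: {(10, 15, 25, a, d), (10, 15, 25, p, y), (10, 15, 25, t, w), (10, 15, 25, t, z), (10, 17, 6, a, d), (10, 17, 6, p, y), (10, 17, 6, t, w), (10, 17, 6, t, z), (10, 20, 39, a, d), (10, 20, 39, p, y), (10, 20, 39, t, w), (10, 20, 39, t, z), (10, 36, 35, a, d), (10, 36, 35, p, y), (10, 36, 35, t, w), (10, 36, 35, t, z), (18, 2, 37, k, w), (18, 2, 37, m, q), (18, 2, 37, x, z), (18, 28, 10, k, w), (18, 28, 10, m, q), (18, 28, 10, x, z), (18, 28, 4, k, w), (18, 28, 4, m, q), (18, 28, 4, x, z), (18, 8, 22, k, w), (18, 8, 22, m, q), (18, 8, 22, x, z)}
Natural join on C: {(10, 15, 25, a, d, 14), (10, 15, 25, a, d, 8), (10, 15, 25, p, y, 14), (10, 15, 25, p, y, 8), (10, 15, 25, t, w, 14), (10, 15, 25, t, w, 8), (10, 15, 25, t, z, 14), (10, 15, 25, t, z, 8), (10, 17, 6, a, d, 14), (10, 17, 6, a, d, 8), (10, 17, 6, p, y, 14), (10, 17, 6, p, y, 8), (10, 17, 6, t, w, 14), (10, 17, 6, t, w, 8), (10, 17, 6, t, z, 14), (10, 17, 6, t, z, 8), (10, 20, 39, a, d, 14), (10, 20, 39, a, d, 8), (10, 20, 39, p, y, 14), (10, 20, 39, p, y, 8), (10, 20, 39, t, w, 14), (10, 20, 39, t, w, 8), (10, 20, 39, t, z, 14), (10, 20, 39, t, z, 8), (10, 36, 35, a, d, 14), (10, 36, 35, a, d, 8), (10, 36, 35, p, y, 14), (10, 36, 35, p, y, 8), (10, 36, 35, t, w, 14), (10, 36, 35, t, w, 8), (10, 36, 35, t, z, 14), (10, 36, 35, t, z, 8), (18, 2, 37, k, w, 3), (18, 2, 37, m, q, 3), (18, 2, 37, x, z, 3), (18, 28, 10, k, w, 3), (18, 28, 10, m, q, 3), (18, 28, 10, x, z, 3), (18, 28, 4, k, w, 3), (18, 28, 4, m, q, 3), (18, 28, 4, x, z, 3), (18, 8, 22, k, w, 3), (18, 8, 22, m, q, 3), (18, 8, 22, x, z, 3)}
Apply σ_{D > 7}; surviving tuples: {(10, 15, 25, a, d, 14), (10, 15, 25, a, d, 8), (10, 15, 25, p, y, 14), (10, 15, 25, p, y, 8), (10, 15, 25, t, w, 14), (10, 15, 25, t, w, 8), (10, 15, 25, t, z, 14), (10, 15, 25, t, z, 8), (10, 17, 6, a, d, 14), (10, 17, 6, a, d, 8), (10, 17, 6, p, y, 14), (10, 17, 6, p, y, 8), (10, 17, 6, t, w, 14), (10, 17, 6, t, w, 8), (10, 17, 6, t, z, 14), (10, 17, 6, t, z, 8), (10, 20, 39, a, d, 14), (10, 20, 39, a, d, 8), (10, 20, 39, p, y, 14), (10, 20, 39, p, y, 8), (10, 20, 39, t, w, 14), (10, 20, 39, t, w, 8), (10, 20, 39, t, z, 14), (10, 20, 39, t, z, 8), (10, 36, 35, a, d, 14), (10, 36, 35, a, d, 8), (10, 36, 35, p, y, 14), (10, 36, 35, p, y, 8), (10, 36, 35, t, w, 14), (10, 36, 35, t, w, 8), (10, 36, 35, t, z, 14), (10, 36, 35, t, z, 8), (18, 28, 10, k, w, 3), (18, 28, 10, m, q, 3), (18, 28, 10, x, z, 3), (18, 28, 4, k, w, 3), (18, 28, 4, m, q, 3), (18, 28, 4, x, z, 3), (18, 8, 22, k, w, 3), (18, 8, 22, m, q, 3), (18, 8, 22, x, z, 3)}
Projecting to G, C (34 duplicate(s) eliminated): {(d, 10), (q, 18), (w, 10), (w, 18), (y, 10), (z, 10), (z, 18)}

{(d, 10), (q, 18), (w, 10), (w, 18), (y, 10), (z, 10), (z, 18)}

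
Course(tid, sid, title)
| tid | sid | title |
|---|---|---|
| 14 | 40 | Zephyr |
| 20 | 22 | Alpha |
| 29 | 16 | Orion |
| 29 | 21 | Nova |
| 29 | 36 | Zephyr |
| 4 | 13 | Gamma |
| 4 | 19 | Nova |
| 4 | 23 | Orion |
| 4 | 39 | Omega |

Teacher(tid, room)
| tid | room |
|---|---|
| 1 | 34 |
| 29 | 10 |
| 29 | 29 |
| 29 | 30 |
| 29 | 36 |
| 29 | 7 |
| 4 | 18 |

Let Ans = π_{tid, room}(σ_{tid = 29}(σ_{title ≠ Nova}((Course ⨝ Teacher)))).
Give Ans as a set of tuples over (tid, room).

{(29, 10), (29, 29), (29, 30), (29, 36), (29, 7)}

Natural join on tid: {(29, 16, Orion, 10), (29, 16, Orion, 29), (29, 16, Orion, 30), (29, 16, Orion, 36), (29, 16, Orion, 7), (29, 21, Nova, 10), (29, 21, Nova, 29), (29, 21, Nova, 30), (29, 21, Nova, 36), (29, 21, Nova, 7), (29, 36, Zephyr, 10), (29, 36, Zephyr, 29), (29, 36, Zephyr, 30), (29, 36, Zephyr, 36), (29, 36, Zephyr, 7), (4, 13, Gamma, 18), (4, 19, Nova, 18), (4, 23, Orion, 18), (4, 39, Omega, 18)}
Apply σ_{title ≠ Nova}; surviving tuples: {(29, 16, Orion, 10), (29, 16, Orion, 29), (29, 16, Orion, 30), (29, 16, Orion, 36), (29, 16, Orion, 7), (29, 36, Zephyr, 10), (29, 36, Zephyr, 29), (29, 36, Zephyr, 30), (29, 36, Zephyr, 36), (29, 36, Zephyr, 7), (4, 13, Gamma, 18), (4, 23, Orion, 18), (4, 39, Omega, 18)}
Apply σ_{tid = 29}; surviving tuples: {(29, 16, Orion, 10), (29, 16, Orion, 29), (29, 16, Orion, 30), (29, 16, Orion, 36), (29, 16, Orion, 7), (29, 36, Zephyr, 10), (29, 36, Zephyr, 29), (29, 36, Zephyr, 30), (29, 36, Zephyr, 36), (29, 36, Zephyr, 7)}
Projecting to tid, room (5 duplicate(s) eliminated): {(29, 10), (29, 29), (29, 30), (29, 36), (29, 7)}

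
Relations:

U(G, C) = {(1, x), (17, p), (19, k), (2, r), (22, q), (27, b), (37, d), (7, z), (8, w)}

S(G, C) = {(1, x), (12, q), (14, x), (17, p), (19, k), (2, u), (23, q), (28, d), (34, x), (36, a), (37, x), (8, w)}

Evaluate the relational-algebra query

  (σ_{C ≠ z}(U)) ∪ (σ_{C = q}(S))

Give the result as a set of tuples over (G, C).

σ[C ≠ z]: keep tuples satisfying C ≠ z → {(1, x), (17, p), (19, k), (2, r), (22, q), (27, b), (37, d), (8, w)}
σ[C = q]: keep tuples satisfying C = q → {(12, q), (23, q)}
Union: {(1, x), (17, p), (19, k), (2, r), (22, q), (27, b), (37, d), (8, w)} with {(12, q), (23, q)} → {(1, x), (12, q), (17, p), (19, k), (2, r), (22, q), (23, q), (27, b), (37, d), (8, w)}

{(1, x), (12, q), (17, p), (19, k), (2, r), (22, q), (23, q), (27, b), (37, d), (8, w)}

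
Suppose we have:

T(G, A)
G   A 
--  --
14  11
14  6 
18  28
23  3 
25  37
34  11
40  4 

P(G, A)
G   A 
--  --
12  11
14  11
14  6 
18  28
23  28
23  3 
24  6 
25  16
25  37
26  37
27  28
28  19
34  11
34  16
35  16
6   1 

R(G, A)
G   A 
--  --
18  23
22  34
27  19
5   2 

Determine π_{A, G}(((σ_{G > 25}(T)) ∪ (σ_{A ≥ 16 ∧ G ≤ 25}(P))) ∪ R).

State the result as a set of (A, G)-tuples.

{(11, 34), (16, 25), (19, 27), (2, 5), (23, 18), (28, 18), (28, 23), (34, 22), (37, 25), (4, 40)}

Apply σ_{G > 25}; surviving tuples: {(34, 11), (40, 4)}
Apply σ_{A ≥ 16 ∧ G ≤ 25}; surviving tuples: {(18, 28), (23, 28), (25, 16), (25, 37)}
Set union of the two operands is {(18, 28), (23, 28), (25, 16), (25, 37), (34, 11), (40, 4)}.
Set union of the two operands is {(18, 23), (18, 28), (22, 34), (23, 28), (25, 16), (25, 37), (27, 19), (34, 11), (40, 4), (5, 2)}.
π_{A, G} gives {(11, 34), (16, 25), (19, 27), (2, 5), (23, 18), (28, 18), (28, 23), (34, 22), (37, 25), (4, 40)}.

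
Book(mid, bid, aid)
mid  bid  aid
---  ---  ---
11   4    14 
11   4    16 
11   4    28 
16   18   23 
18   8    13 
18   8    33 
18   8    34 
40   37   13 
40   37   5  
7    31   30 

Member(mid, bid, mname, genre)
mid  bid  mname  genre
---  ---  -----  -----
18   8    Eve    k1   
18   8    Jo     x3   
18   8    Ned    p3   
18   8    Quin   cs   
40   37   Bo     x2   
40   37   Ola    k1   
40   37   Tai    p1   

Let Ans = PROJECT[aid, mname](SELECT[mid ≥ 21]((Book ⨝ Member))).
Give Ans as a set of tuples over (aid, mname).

Book ⋈ Member (natural join on mid, bid): {(18, 8, 13, Eve, k1), (18, 8, 13, Jo, x3), (18, 8, 13, Ned, p3), (18, 8, 13, Quin, cs), (18, 8, 33, Eve, k1), (18, 8, 33, Jo, x3), (18, 8, 33, Ned, p3), (18, 8, 33, Quin, cs), (18, 8, 34, Eve, k1), (18, 8, 34, Jo, x3), (18, 8, 34, Ned, p3), (18, 8, 34, Quin, cs), (40, 37, 13, Bo, x2), (40, 37, 13, Ola, k1), (40, 37, 13, Tai, p1), (40, 37, 5, Bo, x2), (40, 37, 5, Ola, k1), (40, 37, 5, Tai, p1)}
Filtering on mid ≥ 21 leaves {(40, 37, 13, Bo, x2), (40, 37, 13, Ola, k1), (40, 37, 13, Tai, p1), (40, 37, 5, Bo, x2), (40, 37, 5, Ola, k1), (40, 37, 5, Tai, p1)}.
Keep only column(s) aid, mname: {(13, Bo), (13, Ola), (13, Tai), (5, Bo), (5, Ola), (5, Tai)}

{(13, Bo), (13, Ola), (13, Tai), (5, Bo), (5, Ola), (5, Tai)}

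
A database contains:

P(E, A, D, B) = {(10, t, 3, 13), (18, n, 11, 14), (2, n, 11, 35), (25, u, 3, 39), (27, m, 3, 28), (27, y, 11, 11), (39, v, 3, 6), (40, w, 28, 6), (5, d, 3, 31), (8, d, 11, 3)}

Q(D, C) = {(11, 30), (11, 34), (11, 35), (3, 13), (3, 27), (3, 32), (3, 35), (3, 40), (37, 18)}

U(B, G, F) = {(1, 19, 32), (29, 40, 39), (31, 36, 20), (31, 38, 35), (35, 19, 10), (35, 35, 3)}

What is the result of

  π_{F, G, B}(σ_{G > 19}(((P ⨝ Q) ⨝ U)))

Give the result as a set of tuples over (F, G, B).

Natural join on D: {(10, t, 3, 13, 13), (10, t, 3, 13, 27), (10, t, 3, 13, 32), (10, t, 3, 13, 35), (10, t, 3, 13, 40), (18, n, 11, 14, 30), (18, n, 11, 14, 34), (18, n, 11, 14, 35), (2, n, 11, 35, 30), (2, n, 11, 35, 34), (2, n, 11, 35, 35), (25, u, 3, 39, 13), (25, u, 3, 39, 27), (25, u, 3, 39, 32), (25, u, 3, 39, 35), (25, u, 3, 39, 40), (27, m, 3, 28, 13), (27, m, 3, 28, 27), (27, m, 3, 28, 32), (27, m, 3, 28, 35), (27, m, 3, 28, 40), (27, y, 11, 11, 30), (27, y, 11, 11, 34), (27, y, 11, 11, 35), (39, v, 3, 6, 13), (39, v, 3, 6, 27), (39, v, 3, 6, 32), (39, v, 3, 6, 35), (39, v, 3, 6, 40), (5, d, 3, 31, 13), (5, d, 3, 31, 27), (5, d, 3, 31, 32), (5, d, 3, 31, 35), (5, d, 3, 31, 40), (8, d, 11, 3, 30), (8, d, 11, 3, 34), (8, d, 11, 3, 35)}
Natural join on B: {(2, n, 11, 35, 30, 19, 10), (2, n, 11, 35, 30, 35, 3), (2, n, 11, 35, 34, 19, 10), (2, n, 11, 35, 34, 35, 3), (2, n, 11, 35, 35, 19, 10), (2, n, 11, 35, 35, 35, 3), (5, d, 3, 31, 13, 36, 20), (5, d, 3, 31, 13, 38, 35), (5, d, 3, 31, 27, 36, 20), (5, d, 3, 31, 27, 38, 35), (5, d, 3, 31, 32, 36, 20), (5, d, 3, 31, 32, 38, 35), (5, d, 3, 31, 35, 36, 20), (5, d, 3, 31, 35, 38, 35), (5, d, 3, 31, 40, 36, 20), (5, d, 3, 31, 40, 38, 35)}
σ[G > 19]: keep tuples satisfying G > 19 → {(2, n, 11, 35, 30, 35, 3), (2, n, 11, 35, 34, 35, 3), (2, n, 11, 35, 35, 35, 3), (5, d, 3, 31, 13, 36, 20), (5, d, 3, 31, 13, 38, 35), (5, d, 3, 31, 27, 36, 20), (5, d, 3, 31, 27, 38, 35), (5, d, 3, 31, 32, 36, 20), (5, d, 3, 31, 32, 38, 35), (5, d, 3, 31, 35, 36, 20), (5, d, 3, 31, 35, 38, 35), (5, d, 3, 31, 40, 36, 20), (5, d, 3, 31, 40, 38, 35)}
π[F, G, B]: project onto (F, G, B) (10 duplicate(s) eliminated) → {(20, 36, 31), (3, 35, 35), (35, 38, 31)}

{(20, 36, 31), (3, 35, 35), (35, 38, 31)}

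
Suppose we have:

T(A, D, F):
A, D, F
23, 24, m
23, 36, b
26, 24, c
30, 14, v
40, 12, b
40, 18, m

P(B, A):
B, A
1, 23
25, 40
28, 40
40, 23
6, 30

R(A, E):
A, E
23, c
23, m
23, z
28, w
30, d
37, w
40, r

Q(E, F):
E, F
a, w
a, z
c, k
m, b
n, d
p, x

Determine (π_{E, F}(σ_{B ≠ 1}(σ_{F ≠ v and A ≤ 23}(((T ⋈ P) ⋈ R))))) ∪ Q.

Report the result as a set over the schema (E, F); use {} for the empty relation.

{(a, w), (a, z), (c, b), (c, k), (c, m), (m, b), (m, m), (n, d), (p, x), (z, b), (z, m)}

Joining T and P on A yields {(23, 24, m, 1), (23, 24, m, 40), (23, 36, b, 1), (23, 36, b, 40), (30, 14, v, 6), (40, 12, b, 25), (40, 12, b, 28), (40, 18, m, 25), (40, 18, m, 28)}.
Joining (T ⋈ P) and R on A yields {(23, 24, m, 1, c), (23, 24, m, 1, m), (23, 24, m, 1, z), (23, 24, m, 40, c), (23, 24, m, 40, m), (23, 24, m, 40, z), (23, 36, b, 1, c), (23, 36, b, 1, m), (23, 36, b, 1, z), (23, 36, b, 40, c), (23, 36, b, 40, m), (23, 36, b, 40, z), (30, 14, v, 6, d), (40, 12, b, 25, r), (40, 12, b, 28, r), (40, 18, m, 25, r), (40, 18, m, 28, r)}.
σ[F ≠ v and A ≤ 23]: keep tuples satisfying F ≠ v and A ≤ 23 → {(23, 24, m, 1, c), (23, 24, m, 1, m), (23, 24, m, 1, z), (23, 24, m, 40, c), (23, 24, m, 40, m), (23, 24, m, 40, z), (23, 36, b, 1, c), (23, 36, b, 1, m), (23, 36, b, 1, z), (23, 36, b, 40, c), (23, 36, b, 40, m), (23, 36, b, 40, z)}
σ[B ≠ 1]: keep tuples satisfying B ≠ 1 → {(23, 24, m, 40, c), (23, 24, m, 40, m), (23, 24, m, 40, z), (23, 36, b, 40, c), (23, 36, b, 40, m), (23, 36, b, 40, z)}
π[E, F]: project onto (E, F) → {(c, b), (c, m), (m, b), (m, m), (z, b), (z, m)}
Set union of the two operands is {(a, w), (a, z), (c, b), (c, k), (c, m), (m, b), (m, m), (n, d), (p, x), (z, b), (z, m)}.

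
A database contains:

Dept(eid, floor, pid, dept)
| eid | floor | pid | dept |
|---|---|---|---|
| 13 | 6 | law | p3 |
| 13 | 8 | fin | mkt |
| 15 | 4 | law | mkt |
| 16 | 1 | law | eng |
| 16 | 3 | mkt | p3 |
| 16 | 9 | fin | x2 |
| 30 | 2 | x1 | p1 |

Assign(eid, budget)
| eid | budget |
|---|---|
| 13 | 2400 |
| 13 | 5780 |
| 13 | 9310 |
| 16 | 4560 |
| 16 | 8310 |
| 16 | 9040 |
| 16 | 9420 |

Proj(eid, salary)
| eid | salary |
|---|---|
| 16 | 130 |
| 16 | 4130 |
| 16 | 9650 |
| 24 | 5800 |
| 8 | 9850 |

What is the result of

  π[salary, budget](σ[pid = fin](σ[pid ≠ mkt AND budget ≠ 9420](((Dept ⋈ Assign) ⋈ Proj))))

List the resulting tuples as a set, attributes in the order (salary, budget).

Natural join on eid: {(13, 6, law, p3, 2400), (13, 6, law, p3, 5780), (13, 6, law, p3, 9310), (13, 8, fin, mkt, 2400), (13, 8, fin, mkt, 5780), (13, 8, fin, mkt, 9310), (16, 1, law, eng, 4560), (16, 1, law, eng, 8310), (16, 1, law, eng, 9040), (16, 1, law, eng, 9420), (16, 3, mkt, p3, 4560), (16, 3, mkt, p3, 8310), (16, 3, mkt, p3, 9040), (16, 3, mkt, p3, 9420), (16, 9, fin, x2, 4560), (16, 9, fin, x2, 8310), (16, 9, fin, x2, 9040), (16, 9, fin, x2, 9420)}
Natural join on eid: {(16, 1, law, eng, 4560, 130), (16, 1, law, eng, 4560, 4130), (16, 1, law, eng, 4560, 9650), (16, 1, law, eng, 8310, 130), (16, 1, law, eng, 8310, 4130), (16, 1, law, eng, 8310, 9650), (16, 1, law, eng, 9040, 130), (16, 1, law, eng, 9040, 4130), (16, 1, law, eng, 9040, 9650), (16, 1, law, eng, 9420, 130), (16, 1, law, eng, 9420, 4130), (16, 1, law, eng, 9420, 9650), (16, 3, mkt, p3, 4560, 130), (16, 3, mkt, p3, 4560, 4130), (16, 3, mkt, p3, 4560, 9650), (16, 3, mkt, p3, 8310, 130), (16, 3, mkt, p3, 8310, 4130), (16, 3, mkt, p3, 8310, 9650), (16, 3, mkt, p3, 9040, 130), (16, 3, mkt, p3, 9040, 4130), (16, 3, mkt, p3, 9040, 9650), (16, 3, mkt, p3, 9420, 130), (16, 3, mkt, p3, 9420, 4130), (16, 3, mkt, p3, 9420, 9650), (16, 9, fin, x2, 4560, 130), (16, 9, fin, x2, 4560, 4130), (16, 9, fin, x2, 4560, 9650), (16, 9, fin, x2, 8310, 130), (16, 9, fin, x2, 8310, 4130), (16, 9, fin, x2, 8310, 9650), (16, 9, fin, x2, 9040, 130), (16, 9, fin, x2, 9040, 4130), (16, 9, fin, x2, 9040, 9650), (16, 9, fin, x2, 9420, 130), (16, 9, fin, x2, 9420, 4130), (16, 9, fin, x2, 9420, 9650)}
Selection pid ≠ mkt AND budget ≠ 9420: {(16, 1, law, eng, 4560, 130), (16, 1, law, eng, 4560, 4130), (16, 1, law, eng, 4560, 9650), (16, 1, law, eng, 8310, 130), (16, 1, law, eng, 8310, 4130), (16, 1, law, eng, 8310, 9650), (16, 1, law, eng, 9040, 130), (16, 1, law, eng, 9040, 4130), (16, 1, law, eng, 9040, 9650), (16, 9, fin, x2, 4560, 130), (16, 9, fin, x2, 4560, 4130), (16, 9, fin, x2, 4560, 9650), (16, 9, fin, x2, 8310, 130), (16, 9, fin, x2, 8310, 4130), (16, 9, fin, x2, 8310, 9650), (16, 9, fin, x2, 9040, 130), (16, 9, fin, x2, 9040, 4130), (16, 9, fin, x2, 9040, 9650)}
Selection pid = fin: {(16, 9, fin, x2, 4560, 130), (16, 9, fin, x2, 4560, 4130), (16, 9, fin, x2, 4560, 9650), (16, 9, fin, x2, 8310, 130), (16, 9, fin, x2, 8310, 4130), (16, 9, fin, x2, 8310, 9650), (16, 9, fin, x2, 9040, 130), (16, 9, fin, x2, 9040, 4130), (16, 9, fin, x2, 9040, 9650)}
π[salary, budget]: project onto (salary, budget) → {(130, 4560), (130, 8310), (130, 9040), (4130, 4560), (4130, 8310), (4130, 9040), (9650, 4560), (9650, 8310), (9650, 9040)}

{(130, 4560), (130, 8310), (130, 9040), (4130, 4560), (4130, 8310), (4130, 9040), (9650, 4560), (9650, 8310), (9650, 9040)}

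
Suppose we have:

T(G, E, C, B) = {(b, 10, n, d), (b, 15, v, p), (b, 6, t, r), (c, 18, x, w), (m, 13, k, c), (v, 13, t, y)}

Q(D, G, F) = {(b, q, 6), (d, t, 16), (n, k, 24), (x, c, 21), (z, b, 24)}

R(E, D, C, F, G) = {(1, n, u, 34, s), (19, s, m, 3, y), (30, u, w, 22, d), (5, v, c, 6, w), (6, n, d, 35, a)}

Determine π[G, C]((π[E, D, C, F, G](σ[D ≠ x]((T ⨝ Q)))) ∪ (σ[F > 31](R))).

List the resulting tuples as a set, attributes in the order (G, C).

{(a, d), (b, n), (b, t), (b, v), (s, u)}

T ⋈ Q (natural join on G): {(b, 10, n, d, z, 24), (b, 15, v, p, z, 24), (b, 6, t, r, z, 24), (c, 18, x, w, x, 21)}
σ[D ≠ x]: keep tuples satisfying D ≠ x → {(b, 10, n, d, z, 24), (b, 15, v, p, z, 24), (b, 6, t, r, z, 24)}
Keep only column(s) E, D, C, F, G: {(10, z, n, 24, b), (15, z, v, 24, b), (6, z, t, 24, b)}
σ[F > 31]: keep tuples satisfying F > 31 → {(1, n, u, 34, s), (6, n, d, 35, a)}
Union: {(10, z, n, 24, b), (15, z, v, 24, b), (6, z, t, 24, b)} with {(1, n, u, 34, s), (6, n, d, 35, a)} → {(1, n, u, 34, s), (10, z, n, 24, b), (15, z, v, 24, b), (6, n, d, 35, a), (6, z, t, 24, b)}
Keep only column(s) G, C: {(a, d), (b, n), (b, t), (b, v), (s, u)}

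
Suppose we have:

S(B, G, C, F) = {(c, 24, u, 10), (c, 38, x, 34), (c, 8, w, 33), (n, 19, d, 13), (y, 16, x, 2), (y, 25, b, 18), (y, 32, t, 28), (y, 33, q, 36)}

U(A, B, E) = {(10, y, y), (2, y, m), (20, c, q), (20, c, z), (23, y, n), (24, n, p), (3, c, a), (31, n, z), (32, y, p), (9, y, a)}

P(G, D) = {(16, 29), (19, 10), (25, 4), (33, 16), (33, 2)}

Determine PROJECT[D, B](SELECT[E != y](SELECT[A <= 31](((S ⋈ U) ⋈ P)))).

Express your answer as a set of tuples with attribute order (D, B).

Joining S and U on B yields {(c, 24, u, 10, 20, q), (c, 24, u, 10, 20, z), (c, 24, u, 10, 3, a), (c, 38, x, 34, 20, q), (c, 38, x, 34, 20, z), (c, 38, x, 34, 3, a), (c, 8, w, 33, 20, q), (c, 8, w, 33, 20, z), (c, 8, w, 33, 3, a), (n, 19, d, 13, 24, p), (n, 19, d, 13, 31, z), (y, 16, x, 2, 10, y), (y, 16, x, 2, 2, m), (y, 16, x, 2, 23, n), (y, 16, x, 2, 32, p), (y, 16, x, 2, 9, a), (y, 25, b, 18, 10, y), (y, 25, b, 18, 2, m), (y, 25, b, 18, 23, n), (y, 25, b, 18, 32, p), (y, 25, b, 18, 9, a), (y, 32, t, 28, 10, y), (y, 32, t, 28, 2, m), (y, 32, t, 28, 23, n), (y, 32, t, 28, 32, p), (y, 32, t, 28, 9, a), (y, 33, q, 36, 10, y), (y, 33, q, 36, 2, m), (y, 33, q, 36, 23, n), (y, 33, q, 36, 32, p), (y, 33, q, 36, 9, a)}.
Joining (S ⋈ U) and P on G yields {(n, 19, d, 13, 24, p, 10), (n, 19, d, 13, 31, z, 10), (y, 16, x, 2, 10, y, 29), (y, 16, x, 2, 2, m, 29), (y, 16, x, 2, 23, n, 29), (y, 16, x, 2, 32, p, 29), (y, 16, x, 2, 9, a, 29), (y, 25, b, 18, 10, y, 4), (y, 25, b, 18, 2, m, 4), (y, 25, b, 18, 23, n, 4), (y, 25, b, 18, 32, p, 4), (y, 25, b, 18, 9, a, 4), (y, 33, q, 36, 10, y, 16), (y, 33, q, 36, 10, y, 2), (y, 33, q, 36, 2, m, 16), (y, 33, q, 36, 2, m, 2), (y, 33, q, 36, 23, n, 16), (y, 33, q, 36, 23, n, 2), (y, 33, q, 36, 32, p, 16), (y, 33, q, 36, 32, p, 2), (y, 33, q, 36, 9, a, 16), (y, 33, q, 36, 9, a, 2)}.
Filtering on A <= 31 leaves {(n, 19, d, 13, 24, p, 10), (n, 19, d, 13, 31, z, 10), (y, 16, x, 2, 10, y, 29), (y, 16, x, 2, 2, m, 29), (y, 16, x, 2, 23, n, 29), (y, 16, x, 2, 9, a, 29), (y, 25, b, 18, 10, y, 4), (y, 25, b, 18, 2, m, 4), (y, 25, b, 18, 23, n, 4), (y, 25, b, 18, 9, a, 4), (y, 33, q, 36, 10, y, 16), (y, 33, q, 36, 10, y, 2), (y, 33, q, 36, 2, m, 16), (y, 33, q, 36, 2, m, 2), (y, 33, q, 36, 23, n, 16), (y, 33, q, 36, 23, n, 2), (y, 33, q, 36, 9, a, 16), (y, 33, q, 36, 9, a, 2)}.
Filtering on E != y leaves {(n, 19, d, 13, 24, p, 10), (n, 19, d, 13, 31, z, 10), (y, 16, x, 2, 2, m, 29), (y, 16, x, 2, 23, n, 29), (y, 16, x, 2, 9, a, 29), (y, 25, b, 18, 2, m, 4), (y, 25, b, 18, 23, n, 4), (y, 25, b, 18, 9, a, 4), (y, 33, q, 36, 2, m, 16), (y, 33, q, 36, 2, m, 2), (y, 33, q, 36, 23, n, 16), (y, 33, q, 36, 23, n, 2), (y, 33, q, 36, 9, a, 16), (y, 33, q, 36, 9, a, 2)}.
Projecting to D, B (9 duplicate(s) eliminated): {(10, n), (16, y), (2, y), (29, y), (4, y)}

{(10, n), (16, y), (2, y), (29, y), (4, y)}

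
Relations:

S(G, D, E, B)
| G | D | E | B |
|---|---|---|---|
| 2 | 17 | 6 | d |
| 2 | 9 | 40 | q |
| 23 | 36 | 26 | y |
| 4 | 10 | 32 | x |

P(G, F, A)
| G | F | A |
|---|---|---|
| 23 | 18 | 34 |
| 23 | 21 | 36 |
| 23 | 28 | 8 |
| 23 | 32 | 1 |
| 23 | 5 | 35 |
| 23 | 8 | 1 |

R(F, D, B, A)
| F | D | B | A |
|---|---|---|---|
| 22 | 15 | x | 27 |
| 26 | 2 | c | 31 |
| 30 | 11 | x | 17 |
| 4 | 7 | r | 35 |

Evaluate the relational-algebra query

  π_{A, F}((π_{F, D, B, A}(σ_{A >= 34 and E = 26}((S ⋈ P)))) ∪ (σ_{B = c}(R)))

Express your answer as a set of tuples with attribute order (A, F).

{(31, 26), (34, 18), (35, 5), (36, 21)}

Joining S and P on G yields {(23, 36, 26, y, 18, 34), (23, 36, 26, y, 21, 36), (23, 36, 26, y, 28, 8), (23, 36, 26, y, 32, 1), (23, 36, 26, y, 5, 35), (23, 36, 26, y, 8, 1)}.
Selection A >= 34 and E = 26: {(23, 36, 26, y, 18, 34), (23, 36, 26, y, 21, 36), (23, 36, 26, y, 5, 35)}
Keep only column(s) F, D, B, A: {(18, 36, y, 34), (21, 36, y, 36), (5, 36, y, 35)}
Selection B = c: {(26, 2, c, 31)}
Union: {(18, 36, y, 34), (21, 36, y, 36), (5, 36, y, 35)} with {(26, 2, c, 31)} → {(18, 36, y, 34), (21, 36, y, 36), (26, 2, c, 31), (5, 36, y, 35)}
Keep only column(s) A, F: {(31, 26), (34, 18), (35, 5), (36, 21)}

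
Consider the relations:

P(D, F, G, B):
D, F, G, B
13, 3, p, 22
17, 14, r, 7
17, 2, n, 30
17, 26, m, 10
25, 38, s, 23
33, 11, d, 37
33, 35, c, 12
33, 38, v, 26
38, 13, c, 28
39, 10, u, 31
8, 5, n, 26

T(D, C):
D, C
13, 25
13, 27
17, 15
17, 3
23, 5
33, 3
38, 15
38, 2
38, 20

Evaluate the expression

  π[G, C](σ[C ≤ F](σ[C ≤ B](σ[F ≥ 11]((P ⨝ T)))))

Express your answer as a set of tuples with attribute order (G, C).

Natural join on D: {(13, 3, p, 22, 25), (13, 3, p, 22, 27), (17, 14, r, 7, 15), (17, 14, r, 7, 3), (17, 2, n, 30, 15), (17, 2, n, 30, 3), (17, 26, m, 10, 15), (17, 26, m, 10, 3), (33, 11, d, 37, 3), (33, 35, c, 12, 3), (33, 38, v, 26, 3), (38, 13, c, 28, 15), (38, 13, c, 28, 2), (38, 13, c, 28, 20)}
Selection F ≥ 11: {(17, 14, r, 7, 15), (17, 14, r, 7, 3), (17, 26, m, 10, 15), (17, 26, m, 10, 3), (33, 11, d, 37, 3), (33, 35, c, 12, 3), (33, 38, v, 26, 3), (38, 13, c, 28, 15), (38, 13, c, 28, 2), (38, 13, c, 28, 20)}
Selection C ≤ B: {(17, 14, r, 7, 3), (17, 26, m, 10, 3), (33, 11, d, 37, 3), (33, 35, c, 12, 3), (33, 38, v, 26, 3), (38, 13, c, 28, 15), (38, 13, c, 28, 2), (38, 13, c, 28, 20)}
Selection C ≤ F: {(17, 14, r, 7, 3), (17, 26, m, 10, 3), (33, 11, d, 37, 3), (33, 35, c, 12, 3), (33, 38, v, 26, 3), (38, 13, c, 28, 2)}
π[G, C]: project onto (G, C) → {(c, 2), (c, 3), (d, 3), (m, 3), (r, 3), (v, 3)}

{(c, 2), (c, 3), (d, 3), (m, 3), (r, 3), (v, 3)}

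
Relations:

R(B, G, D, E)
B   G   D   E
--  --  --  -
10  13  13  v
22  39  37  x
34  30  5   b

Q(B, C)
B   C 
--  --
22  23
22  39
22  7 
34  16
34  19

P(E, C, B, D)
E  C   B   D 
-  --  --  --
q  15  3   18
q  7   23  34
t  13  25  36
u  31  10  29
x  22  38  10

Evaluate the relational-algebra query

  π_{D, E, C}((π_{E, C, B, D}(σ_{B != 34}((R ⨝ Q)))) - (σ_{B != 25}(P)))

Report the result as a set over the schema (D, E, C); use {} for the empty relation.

{(37, x, 23), (37, x, 39), (37, x, 7)}

Joining R and Q on B yields {(22, 39, 37, x, 23), (22, 39, 37, x, 39), (22, 39, 37, x, 7), (34, 30, 5, b, 16), (34, 30, 5, b, 19)}.
Filtering on B != 34 leaves {(22, 39, 37, x, 23), (22, 39, 37, x, 39), (22, 39, 37, x, 7)}.
π[E, C, B, D]: project onto (E, C, B, D) → {(x, 23, 22, 37), (x, 39, 22, 37), (x, 7, 22, 37)}
Filtering on B != 25 leaves {(q, 15, 3, 18), (q, 7, 23, 34), (u, 31, 10, 29), (x, 22, 38, 10)}.
Taking the difference: {(x, 23, 22, 37), (x, 39, 22, 37), (x, 7, 22, 37)}
π[D, E, C]: project onto (D, E, C) → {(37, x, 23), (37, x, 39), (37, x, 7)}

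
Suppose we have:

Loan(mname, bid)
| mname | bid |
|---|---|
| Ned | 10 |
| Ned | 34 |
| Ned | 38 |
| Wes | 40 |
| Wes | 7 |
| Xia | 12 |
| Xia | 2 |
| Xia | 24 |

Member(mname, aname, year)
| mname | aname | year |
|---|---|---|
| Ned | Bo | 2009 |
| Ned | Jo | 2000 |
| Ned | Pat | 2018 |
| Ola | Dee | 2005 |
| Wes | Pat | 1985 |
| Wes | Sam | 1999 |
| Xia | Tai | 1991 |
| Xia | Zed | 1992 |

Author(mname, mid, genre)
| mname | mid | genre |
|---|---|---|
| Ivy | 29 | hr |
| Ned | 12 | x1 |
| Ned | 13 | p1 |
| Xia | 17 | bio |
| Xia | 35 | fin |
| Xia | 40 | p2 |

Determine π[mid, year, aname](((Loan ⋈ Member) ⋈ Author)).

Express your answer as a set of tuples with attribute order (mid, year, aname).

{(12, 2000, Jo), (12, 2009, Bo), (12, 2018, Pat), (13, 2000, Jo), (13, 2009, Bo), (13, 2018, Pat), (17, 1991, Tai), (17, 1992, Zed), (35, 1991, Tai), (35, 1992, Zed), (40, 1991, Tai), (40, 1992, Zed)}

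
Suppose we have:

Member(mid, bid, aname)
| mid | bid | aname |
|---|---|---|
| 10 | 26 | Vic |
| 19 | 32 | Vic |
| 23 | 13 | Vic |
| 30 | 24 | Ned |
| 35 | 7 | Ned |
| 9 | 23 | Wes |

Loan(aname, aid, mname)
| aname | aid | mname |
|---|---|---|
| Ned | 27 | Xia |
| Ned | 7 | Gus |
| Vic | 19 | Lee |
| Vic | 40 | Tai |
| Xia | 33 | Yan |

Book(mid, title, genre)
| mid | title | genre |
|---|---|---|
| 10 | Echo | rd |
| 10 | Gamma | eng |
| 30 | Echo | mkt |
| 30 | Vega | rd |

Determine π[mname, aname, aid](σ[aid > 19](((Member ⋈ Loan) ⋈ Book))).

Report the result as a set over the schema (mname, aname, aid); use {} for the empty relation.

Member ⋈ Loan (natural join on aname): {(10, 26, Vic, 19, Lee), (10, 26, Vic, 40, Tai), (19, 32, Vic, 19, Lee), (19, 32, Vic, 40, Tai), (23, 13, Vic, 19, Lee), (23, 13, Vic, 40, Tai), (30, 24, Ned, 27, Xia), (30, 24, Ned, 7, Gus), (35, 7, Ned, 27, Xia), (35, 7, Ned, 7, Gus)}
(Member ⋈ Loan) ⋈ Book (natural join on mid): {(10, 26, Vic, 19, Lee, Echo, rd), (10, 26, Vic, 19, Lee, Gamma, eng), (10, 26, Vic, 40, Tai, Echo, rd), (10, 26, Vic, 40, Tai, Gamma, eng), (30, 24, Ned, 27, Xia, Echo, mkt), (30, 24, Ned, 27, Xia, Vega, rd), (30, 24, Ned, 7, Gus, Echo, mkt), (30, 24, Ned, 7, Gus, Vega, rd)}
Selection aid > 19: {(10, 26, Vic, 40, Tai, Echo, rd), (10, 26, Vic, 40, Tai, Gamma, eng), (30, 24, Ned, 27, Xia, Echo, mkt), (30, 24, Ned, 27, Xia, Vega, rd)}
π_{mname, aname, aid} gives {(Tai, Vic, 40), (Xia, Ned, 27)} (2 duplicate(s) eliminated).

{(Tai, Vic, 40), (Xia, Ned, 27)}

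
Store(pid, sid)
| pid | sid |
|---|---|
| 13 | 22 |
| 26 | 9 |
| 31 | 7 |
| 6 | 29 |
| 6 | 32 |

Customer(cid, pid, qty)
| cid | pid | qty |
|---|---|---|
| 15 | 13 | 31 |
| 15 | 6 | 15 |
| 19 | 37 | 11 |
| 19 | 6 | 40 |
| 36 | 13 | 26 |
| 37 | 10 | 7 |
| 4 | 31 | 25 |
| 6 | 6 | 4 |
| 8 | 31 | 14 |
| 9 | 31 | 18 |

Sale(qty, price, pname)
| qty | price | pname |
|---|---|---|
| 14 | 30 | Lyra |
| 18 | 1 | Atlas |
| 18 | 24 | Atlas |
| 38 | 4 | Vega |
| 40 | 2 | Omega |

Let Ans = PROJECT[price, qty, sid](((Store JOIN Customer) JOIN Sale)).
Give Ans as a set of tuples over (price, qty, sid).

Joining Store and Customer on pid yields {(13, 22, 15, 31), (13, 22, 36, 26), (31, 7, 4, 25), (31, 7, 8, 14), (31, 7, 9, 18), (6, 29, 15, 15), (6, 29, 19, 40), (6, 29, 6, 4), (6, 32, 15, 15), (6, 32, 19, 40), (6, 32, 6, 4)}.
Joining (Store JOIN Customer) and Sale on qty yields {(31, 7, 8, 14, 30, Lyra), (31, 7, 9, 18, 1, Atlas), (31, 7, 9, 18, 24, Atlas), (6, 29, 19, 40, 2, Omega), (6, 32, 19, 40, 2, Omega)}.
π_{price, qty, sid} gives {(1, 18, 7), (2, 40, 29), (2, 40, 32), (24, 18, 7), (30, 14, 7)}.

{(1, 18, 7), (2, 40, 29), (2, 40, 32), (24, 18, 7), (30, 14, 7)}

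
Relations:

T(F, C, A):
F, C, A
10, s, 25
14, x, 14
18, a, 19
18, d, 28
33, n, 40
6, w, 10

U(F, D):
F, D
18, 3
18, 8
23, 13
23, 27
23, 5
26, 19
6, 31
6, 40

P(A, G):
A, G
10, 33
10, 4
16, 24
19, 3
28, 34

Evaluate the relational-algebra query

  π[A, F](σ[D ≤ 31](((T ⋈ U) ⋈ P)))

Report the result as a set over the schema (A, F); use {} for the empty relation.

{(10, 6), (19, 18), (28, 18)}

Joining T and U on F yields {(18, a, 19, 3), (18, a, 19, 8), (18, d, 28, 3), (18, d, 28, 8), (6, w, 10, 31), (6, w, 10, 40)}.
Joining (T ⋈ U) and P on A yields {(18, a, 19, 3, 3), (18, a, 19, 8, 3), (18, d, 28, 3, 34), (18, d, 28, 8, 34), (6, w, 10, 31, 33), (6, w, 10, 31, 4), (6, w, 10, 40, 33), (6, w, 10, 40, 4)}.
Apply σ_{D ≤ 31}; surviving tuples: {(18, a, 19, 3, 3), (18, a, 19, 8, 3), (18, d, 28, 3, 34), (18, d, 28, 8, 34), (6, w, 10, 31, 33), (6, w, 10, 31, 4)}
Keep only column(s) A, F (3 duplicate(s) eliminated): {(10, 6), (19, 18), (28, 18)}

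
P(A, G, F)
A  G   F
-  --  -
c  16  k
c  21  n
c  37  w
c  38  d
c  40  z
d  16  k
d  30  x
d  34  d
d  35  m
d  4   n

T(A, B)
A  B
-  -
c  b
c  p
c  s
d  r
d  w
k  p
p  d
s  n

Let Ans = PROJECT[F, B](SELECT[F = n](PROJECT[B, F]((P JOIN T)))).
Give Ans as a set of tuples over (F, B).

P ⋈ T (natural join on A): {(c, 16, k, b), (c, 16, k, p), (c, 16, k, s), (c, 21, n, b), (c, 21, n, p), (c, 21, n, s), (c, 37, w, b), (c, 37, w, p), (c, 37, w, s), (c, 38, d, b), (c, 38, d, p), (c, 38, d, s), (c, 40, z, b), (c, 40, z, p), (c, 40, z, s), (d, 16, k, r), (d, 16, k, w), (d, 30, x, r), (d, 30, x, w), (d, 34, d, r), (d, 34, d, w), (d, 35, m, r), (d, 35, m, w), (d, 4, n, r), (d, 4, n, w)}
Keep only column(s) B, F: {(b, d), (b, k), (b, n), (b, w), (b, z), (p, d), (p, k), (p, n), (p, w), (p, z), (r, d), (r, k), (r, m), (r, n), (r, x), (s, d), (s, k), (s, n), (s, w), (s, z), (w, d), (w, k), (w, m), (w, n), (w, x)}
σ[F = n]: keep tuples satisfying F = n → {(b, n), (p, n), (r, n), (s, n), (w, n)}
Keep only column(s) F, B: {(n, b), (n, p), (n, r), (n, s), (n, w)}

{(n, b), (n, p), (n, r), (n, s), (n, w)}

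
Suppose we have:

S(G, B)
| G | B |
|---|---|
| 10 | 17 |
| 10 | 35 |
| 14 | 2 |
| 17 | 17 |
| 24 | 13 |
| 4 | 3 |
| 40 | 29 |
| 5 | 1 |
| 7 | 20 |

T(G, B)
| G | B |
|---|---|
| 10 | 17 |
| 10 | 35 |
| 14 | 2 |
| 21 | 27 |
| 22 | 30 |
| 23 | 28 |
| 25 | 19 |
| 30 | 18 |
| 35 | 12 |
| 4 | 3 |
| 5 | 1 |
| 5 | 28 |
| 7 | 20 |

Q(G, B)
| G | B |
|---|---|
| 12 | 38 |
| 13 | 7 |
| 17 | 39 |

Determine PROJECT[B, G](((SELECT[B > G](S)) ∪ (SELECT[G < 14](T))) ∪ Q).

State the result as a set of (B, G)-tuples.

Filtering on B > G leaves {(10, 17), (10, 35), (7, 20)}.
Filtering on G < 14 leaves {(10, 17), (10, 35), (4, 3), (5, 1), (5, 28), (7, 20)}.
Set union of the two operands is {(10, 17), (10, 35), (4, 3), (5, 1), (5, 28), (7, 20)}.
Set union of the two operands is {(10, 17), (10, 35), (12, 38), (13, 7), (17, 39), (4, 3), (5, 1), (5, 28), (7, 20)}.
Keep only column(s) B, G: {(1, 5), (17, 10), (20, 7), (28, 5), (3, 4), (35, 10), (38, 12), (39, 17), (7, 13)}

{(1, 5), (17, 10), (20, 7), (28, 5), (3, 4), (35, 10), (38, 12), (39, 17), (7, 13)}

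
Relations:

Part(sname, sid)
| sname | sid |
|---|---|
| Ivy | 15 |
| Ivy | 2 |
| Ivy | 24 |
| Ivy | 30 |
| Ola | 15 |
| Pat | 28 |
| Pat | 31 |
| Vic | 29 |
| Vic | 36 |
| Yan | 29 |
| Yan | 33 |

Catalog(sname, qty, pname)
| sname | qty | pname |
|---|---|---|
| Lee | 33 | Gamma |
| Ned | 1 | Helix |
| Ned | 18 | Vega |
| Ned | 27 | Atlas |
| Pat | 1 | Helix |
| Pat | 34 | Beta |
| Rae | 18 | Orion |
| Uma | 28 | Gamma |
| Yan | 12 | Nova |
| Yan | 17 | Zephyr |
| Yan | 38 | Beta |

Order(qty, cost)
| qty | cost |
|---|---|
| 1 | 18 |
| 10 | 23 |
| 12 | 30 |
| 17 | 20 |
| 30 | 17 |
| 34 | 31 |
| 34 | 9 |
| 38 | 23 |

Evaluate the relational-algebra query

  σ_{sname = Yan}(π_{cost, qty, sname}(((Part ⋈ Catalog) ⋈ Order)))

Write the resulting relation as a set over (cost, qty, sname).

{(20, 17, Yan), (23, 38, Yan), (30, 12, Yan)}

Part ⋈ Catalog (natural join on sname): {(Pat, 28, 1, Helix), (Pat, 28, 34, Beta), (Pat, 31, 1, Helix), (Pat, 31, 34, Beta), (Yan, 29, 12, Nova), (Yan, 29, 17, Zephyr), (Yan, 29, 38, Beta), (Yan, 33, 12, Nova), (Yan, 33, 17, Zephyr), (Yan, 33, 38, Beta)}
(Part ⋈ Catalog) ⋈ Order (natural join on qty): {(Pat, 28, 1, Helix, 18), (Pat, 28, 34, Beta, 31), (Pat, 28, 34, Beta, 9), (Pat, 31, 1, Helix, 18), (Pat, 31, 34, Beta, 31), (Pat, 31, 34, Beta, 9), (Yan, 29, 12, Nova, 30), (Yan, 29, 17, Zephyr, 20), (Yan, 29, 38, Beta, 23), (Yan, 33, 12, Nova, 30), (Yan, 33, 17, Zephyr, 20), (Yan, 33, 38, Beta, 23)}
Keep only column(s) cost, qty, sname (6 duplicate(s) eliminated): {(18, 1, Pat), (20, 17, Yan), (23, 38, Yan), (30, 12, Yan), (31, 34, Pat), (9, 34, Pat)}
Selection sname = Yan: {(20, 17, Yan), (23, 38, Yan), (30, 12, Yan)}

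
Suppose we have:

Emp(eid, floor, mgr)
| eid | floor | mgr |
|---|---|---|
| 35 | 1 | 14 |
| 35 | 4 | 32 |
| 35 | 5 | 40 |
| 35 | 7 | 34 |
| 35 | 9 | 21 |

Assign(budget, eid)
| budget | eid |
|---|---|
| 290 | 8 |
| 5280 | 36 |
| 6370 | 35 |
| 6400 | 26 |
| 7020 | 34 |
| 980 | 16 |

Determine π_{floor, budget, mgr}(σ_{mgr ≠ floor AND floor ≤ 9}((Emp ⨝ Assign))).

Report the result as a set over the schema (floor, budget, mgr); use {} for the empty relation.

Emp ⋈ Assign (natural join on eid): {(35, 1, 14, 6370), (35, 4, 32, 6370), (35, 5, 40, 6370), (35, 7, 34, 6370), (35, 9, 21, 6370)}
Selection mgr ≠ floor AND floor ≤ 9: {(35, 1, 14, 6370), (35, 4, 32, 6370), (35, 5, 40, 6370), (35, 7, 34, 6370), (35, 9, 21, 6370)}
Projecting to floor, budget, mgr: {(1, 6370, 14), (4, 6370, 32), (5, 6370, 40), (7, 6370, 34), (9, 6370, 21)}

{(1, 6370, 14), (4, 6370, 32), (5, 6370, 40), (7, 6370, 34), (9, 6370, 21)}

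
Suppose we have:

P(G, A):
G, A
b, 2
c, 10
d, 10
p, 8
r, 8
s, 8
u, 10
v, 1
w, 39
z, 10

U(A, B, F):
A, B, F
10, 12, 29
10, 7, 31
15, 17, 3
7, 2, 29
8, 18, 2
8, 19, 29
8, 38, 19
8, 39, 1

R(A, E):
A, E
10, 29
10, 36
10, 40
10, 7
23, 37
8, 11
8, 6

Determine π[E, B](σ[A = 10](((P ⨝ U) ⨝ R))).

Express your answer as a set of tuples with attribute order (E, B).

{(29, 12), (29, 7), (36, 12), (36, 7), (40, 12), (40, 7), (7, 12), (7, 7)}

P ⋈ U (natural join on A): {(c, 10, 12, 29), (c, 10, 7, 31), (d, 10, 12, 29), (d, 10, 7, 31), (p, 8, 18, 2), (p, 8, 19, 29), (p, 8, 38, 19), (p, 8, 39, 1), (r, 8, 18, 2), (r, 8, 19, 29), (r, 8, 38, 19), (r, 8, 39, 1), (s, 8, 18, 2), (s, 8, 19, 29), (s, 8, 38, 19), (s, 8, 39, 1), (u, 10, 12, 29), (u, 10, 7, 31), (z, 10, 12, 29), (z, 10, 7, 31)}
(P ⨝ U) ⋈ R (natural join on A): {(c, 10, 12, 29, 29), (c, 10, 12, 29, 36), (c, 10, 12, 29, 40), (c, 10, 12, 29, 7), (c, 10, 7, 31, 29), (c, 10, 7, 31, 36), (c, 10, 7, 31, 40), (c, 10, 7, 31, 7), (d, 10, 12, 29, 29), (d, 10, 12, 29, 36), (d, 10, 12, 29, 40), (d, 10, 12, 29, 7), (d, 10, 7, 31, 29), (d, 10, 7, 31, 36), (d, 10, 7, 31, 40), (d, 10, 7, 31, 7), (p, 8, 18, 2, 11), (p, 8, 18, 2, 6), (p, 8, 19, 29, 11), (p, 8, 19, 29, 6), (p, 8, 38, 19, 11), (p, 8, 38, 19, 6), (p, 8, 39, 1, 11), (p, 8, 39, 1, 6), (r, 8, 18, 2, 11), (r, 8, 18, 2, 6), (r, 8, 19, 29, 11), (r, 8, 19, 29, 6), (r, 8, 38, 19, 11), (r, 8, 38, 19, 6), (r, 8, 39, 1, 11), (r, 8, 39, 1, 6), (s, 8, 18, 2, 11), (s, 8, 18, 2, 6), (s, 8, 19, 29, 11), (s, 8, 19, 29, 6), (s, 8, 38, 19, 11), (s, 8, 38, 19, 6), (s, 8, 39, 1, 11), (s, 8, 39, 1, 6), (u, 10, 12, 29, 29), (u, 10, 12, 29, 36), (u, 10, 12, 29, 40), (u, 10, 12, 29, 7), (u, 10, 7, 31, 29), (u, 10, 7, 31, 36), (u, 10, 7, 31, 40), (u, 10, 7, 31, 7), (z, 10, 12, 29, 29), (z, 10, 12, 29, 36), (z, 10, 12, 29, 40), (z, 10, 12, 29, 7), (z, 10, 7, 31, 29), (z, 10, 7, 31, 36), (z, 10, 7, 31, 40), (z, 10, 7, 31, 7)}
σ[A = 10]: keep tuples satisfying A = 10 → {(c, 10, 12, 29, 29), (c, 10, 12, 29, 36), (c, 10, 12, 29, 40), (c, 10, 12, 29, 7), (c, 10, 7, 31, 29), (c, 10, 7, 31, 36), (c, 10, 7, 31, 40), (c, 10, 7, 31, 7), (d, 10, 12, 29, 29), (d, 10, 12, 29, 36), (d, 10, 12, 29, 40), (d, 10, 12, 29, 7), (d, 10, 7, 31, 29), (d, 10, 7, 31, 36), (d, 10, 7, 31, 40), (d, 10, 7, 31, 7), (u, 10, 12, 29, 29), (u, 10, 12, 29, 36), (u, 10, 12, 29, 40), (u, 10, 12, 29, 7), (u, 10, 7, 31, 29), (u, 10, 7, 31, 36), (u, 10, 7, 31, 40), (u, 10, 7, 31, 7), (z, 10, 12, 29, 29), (z, 10, 12, 29, 36), (z, 10, 12, 29, 40), (z, 10, 12, 29, 7), (z, 10, 7, 31, 29), (z, 10, 7, 31, 36), (z, 10, 7, 31, 40), (z, 10, 7, 31, 7)}
Keep only column(s) E, B (24 duplicate(s) eliminated): {(29, 12), (29, 7), (36, 12), (36, 7), (40, 12), (40, 7), (7, 12), (7, 7)}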